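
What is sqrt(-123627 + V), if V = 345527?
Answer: 10*sqrt(2219) ≈ 471.06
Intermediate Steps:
sqrt(-123627 + V) = sqrt(-123627 + 345527) = sqrt(221900) = 10*sqrt(2219)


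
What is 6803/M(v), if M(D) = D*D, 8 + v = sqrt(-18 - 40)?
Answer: 6803/(8 - I*sqrt(58))**2 ≈ 2.7424 + 55.695*I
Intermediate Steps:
v = -8 + I*sqrt(58) (v = -8 + sqrt(-18 - 40) = -8 + sqrt(-58) = -8 + I*sqrt(58) ≈ -8.0 + 7.6158*I)
M(D) = D**2
6803/M(v) = 6803/((-8 + I*sqrt(58))**2) = 6803/(-8 + I*sqrt(58))**2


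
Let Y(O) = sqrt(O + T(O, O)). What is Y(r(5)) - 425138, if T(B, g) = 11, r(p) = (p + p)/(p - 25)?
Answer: -425138 + sqrt(42)/2 ≈ -4.2514e+5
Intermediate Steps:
r(p) = 2*p/(-25 + p) (r(p) = (2*p)/(-25 + p) = 2*p/(-25 + p))
Y(O) = sqrt(11 + O) (Y(O) = sqrt(O + 11) = sqrt(11 + O))
Y(r(5)) - 425138 = sqrt(11 + 2*5/(-25 + 5)) - 425138 = sqrt(11 + 2*5/(-20)) - 425138 = sqrt(11 + 2*5*(-1/20)) - 425138 = sqrt(11 - 1/2) - 425138 = sqrt(21/2) - 425138 = sqrt(42)/2 - 425138 = -425138 + sqrt(42)/2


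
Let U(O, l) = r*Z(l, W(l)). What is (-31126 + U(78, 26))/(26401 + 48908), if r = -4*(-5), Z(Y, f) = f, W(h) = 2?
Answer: -10362/25103 ≈ -0.41278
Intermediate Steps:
r = 20
U(O, l) = 40 (U(O, l) = 20*2 = 40)
(-31126 + U(78, 26))/(26401 + 48908) = (-31126 + 40)/(26401 + 48908) = -31086/75309 = -31086*1/75309 = -10362/25103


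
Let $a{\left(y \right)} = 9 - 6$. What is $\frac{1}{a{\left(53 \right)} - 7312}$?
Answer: $- \frac{1}{7309} \approx -0.00013682$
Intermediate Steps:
$a{\left(y \right)} = 3$ ($a{\left(y \right)} = 9 - 6 = 3$)
$\frac{1}{a{\left(53 \right)} - 7312} = \frac{1}{3 - 7312} = \frac{1}{-7309} = - \frac{1}{7309}$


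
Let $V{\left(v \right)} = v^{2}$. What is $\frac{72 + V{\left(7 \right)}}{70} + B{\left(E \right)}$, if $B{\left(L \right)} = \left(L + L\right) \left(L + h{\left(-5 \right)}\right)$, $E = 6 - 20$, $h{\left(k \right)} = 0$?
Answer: $\frac{27561}{70} \approx 393.73$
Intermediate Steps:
$E = -14$ ($E = 6 - 20 = -14$)
$B{\left(L \right)} = 2 L^{2}$ ($B{\left(L \right)} = \left(L + L\right) \left(L + 0\right) = 2 L L = 2 L^{2}$)
$\frac{72 + V{\left(7 \right)}}{70} + B{\left(E \right)} = \frac{72 + 7^{2}}{70} + 2 \left(-14\right)^{2} = \left(72 + 49\right) \frac{1}{70} + 2 \cdot 196 = 121 \cdot \frac{1}{70} + 392 = \frac{121}{70} + 392 = \frac{27561}{70}$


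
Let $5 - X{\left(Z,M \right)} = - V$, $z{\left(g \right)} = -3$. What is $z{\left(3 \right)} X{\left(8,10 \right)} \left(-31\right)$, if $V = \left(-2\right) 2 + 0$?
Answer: $93$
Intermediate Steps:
$V = -4$ ($V = -4 + 0 = -4$)
$X{\left(Z,M \right)} = 1$ ($X{\left(Z,M \right)} = 5 - \left(-1\right) \left(-4\right) = 5 - 4 = 1$)
$z{\left(3 \right)} X{\left(8,10 \right)} \left(-31\right) = \left(-3\right) 1 \left(-31\right) = \left(-3\right) \left(-31\right) = 93$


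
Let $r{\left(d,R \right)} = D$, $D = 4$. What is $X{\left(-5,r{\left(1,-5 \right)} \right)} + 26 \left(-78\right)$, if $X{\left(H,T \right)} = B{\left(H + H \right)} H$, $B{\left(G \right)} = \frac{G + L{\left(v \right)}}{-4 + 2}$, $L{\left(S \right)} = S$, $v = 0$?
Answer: $-2053$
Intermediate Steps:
$r{\left(d,R \right)} = 4$
$B{\left(G \right)} = - \frac{G}{2}$ ($B{\left(G \right)} = \frac{G + 0}{-4 + 2} = \frac{G}{-2} = G \left(- \frac{1}{2}\right) = - \frac{G}{2}$)
$X{\left(H,T \right)} = - H^{2}$ ($X{\left(H,T \right)} = - \frac{H + H}{2} H = - \frac{2 H}{2} H = - H H = - H^{2}$)
$X{\left(-5,r{\left(1,-5 \right)} \right)} + 26 \left(-78\right) = - \left(-5\right)^{2} + 26 \left(-78\right) = \left(-1\right) 25 - 2028 = -25 - 2028 = -2053$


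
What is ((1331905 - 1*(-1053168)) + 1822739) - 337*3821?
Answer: 2920135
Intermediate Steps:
((1331905 - 1*(-1053168)) + 1822739) - 337*3821 = ((1331905 + 1053168) + 1822739) - 1287677 = (2385073 + 1822739) - 1287677 = 4207812 - 1287677 = 2920135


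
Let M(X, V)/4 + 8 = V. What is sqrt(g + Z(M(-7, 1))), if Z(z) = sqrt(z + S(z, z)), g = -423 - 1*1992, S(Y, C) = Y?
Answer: sqrt(-2415 + 2*I*sqrt(14)) ≈ 0.07614 + 49.143*I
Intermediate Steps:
M(X, V) = -32 + 4*V
g = -2415 (g = -423 - 1992 = -2415)
Z(z) = sqrt(2)*sqrt(z) (Z(z) = sqrt(z + z) = sqrt(2*z) = sqrt(2)*sqrt(z))
sqrt(g + Z(M(-7, 1))) = sqrt(-2415 + sqrt(2)*sqrt(-32 + 4*1)) = sqrt(-2415 + sqrt(2)*sqrt(-32 + 4)) = sqrt(-2415 + sqrt(2)*sqrt(-28)) = sqrt(-2415 + sqrt(2)*(2*I*sqrt(7))) = sqrt(-2415 + 2*I*sqrt(14))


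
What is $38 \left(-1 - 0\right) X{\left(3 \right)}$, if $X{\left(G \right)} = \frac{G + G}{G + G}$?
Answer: $-38$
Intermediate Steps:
$X{\left(G \right)} = 1$ ($X{\left(G \right)} = \frac{2 G}{2 G} = 2 G \frac{1}{2 G} = 1$)
$38 \left(-1 - 0\right) X{\left(3 \right)} = 38 \left(-1 - 0\right) 1 = 38 \left(-1 + 0\right) 1 = 38 \left(-1\right) 1 = \left(-38\right) 1 = -38$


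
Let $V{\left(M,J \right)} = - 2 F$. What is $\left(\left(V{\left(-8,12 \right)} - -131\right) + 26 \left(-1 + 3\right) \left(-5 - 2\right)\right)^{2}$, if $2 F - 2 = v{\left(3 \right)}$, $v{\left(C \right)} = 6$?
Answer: $58081$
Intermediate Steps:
$F = 4$ ($F = 1 + \frac{1}{2} \cdot 6 = 1 + 3 = 4$)
$V{\left(M,J \right)} = -8$ ($V{\left(M,J \right)} = \left(-2\right) 4 = -8$)
$\left(\left(V{\left(-8,12 \right)} - -131\right) + 26 \left(-1 + 3\right) \left(-5 - 2\right)\right)^{2} = \left(\left(-8 - -131\right) + 26 \left(-1 + 3\right) \left(-5 - 2\right)\right)^{2} = \left(\left(-8 + 131\right) + 26 \cdot 2 \left(-7\right)\right)^{2} = \left(123 + 26 \left(-14\right)\right)^{2} = \left(123 - 364\right)^{2} = \left(-241\right)^{2} = 58081$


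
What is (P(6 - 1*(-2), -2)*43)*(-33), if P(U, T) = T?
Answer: 2838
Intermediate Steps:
(P(6 - 1*(-2), -2)*43)*(-33) = -2*43*(-33) = -86*(-33) = 2838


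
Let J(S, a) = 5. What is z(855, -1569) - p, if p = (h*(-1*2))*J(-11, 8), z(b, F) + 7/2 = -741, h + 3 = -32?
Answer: -2189/2 ≈ -1094.5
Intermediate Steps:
h = -35 (h = -3 - 32 = -35)
z(b, F) = -1489/2 (z(b, F) = -7/2 - 741 = -1489/2)
p = 350 (p = -(-35)*2*5 = -35*(-2)*5 = 70*5 = 350)
z(855, -1569) - p = -1489/2 - 1*350 = -1489/2 - 350 = -2189/2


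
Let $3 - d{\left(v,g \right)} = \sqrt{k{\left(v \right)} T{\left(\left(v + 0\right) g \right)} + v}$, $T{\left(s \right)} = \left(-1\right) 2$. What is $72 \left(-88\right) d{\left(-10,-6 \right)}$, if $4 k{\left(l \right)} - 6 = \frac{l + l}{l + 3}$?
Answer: $-19008 + \frac{6336 i \sqrt{707}}{7} \approx -19008.0 + 24067.0 i$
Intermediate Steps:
$k{\left(l \right)} = \frac{3}{2} + \frac{l}{2 \left(3 + l\right)}$ ($k{\left(l \right)} = \frac{3}{2} + \frac{\left(l + l\right) \frac{1}{l + 3}}{4} = \frac{3}{2} + \frac{2 l \frac{1}{3 + l}}{4} = \frac{3}{2} + \frac{l}{2 \left(3 + l\right)}$)
$T{\left(s \right)} = -2$
$d{\left(v,g \right)} = 3 - \sqrt{v - \frac{9 + 4 v}{3 + v}}$ ($d{\left(v,g \right)} = 3 - \sqrt{\frac{9 + 4 v}{2 \left(3 + v\right)} \left(-2\right) + v} = 3 - \sqrt{- \frac{9 + 4 v}{3 + v} + v} = 3 - \sqrt{v - \frac{9 + 4 v}{3 + v}}$)
$72 \left(-88\right) d{\left(-10,-6 \right)} = 72 \left(-88\right) \left(3 - \sqrt{- \frac{9 - 10 - \left(-10\right)^{2}}{3 - 10}}\right) = - 6336 \left(3 - \sqrt{- \frac{9 - 10 - 100}{-7}}\right) = - 6336 \left(3 - \sqrt{\left(-1\right) \left(- \frac{1}{7}\right) \left(9 - 10 - 100\right)}\right) = - 6336 \left(3 - \sqrt{\left(-1\right) \left(- \frac{1}{7}\right) \left(-101\right)}\right) = - 6336 \left(3 - \sqrt{- \frac{101}{7}}\right) = - 6336 \left(3 - \frac{i \sqrt{707}}{7}\right) = -19008 + \frac{6336 i \sqrt{707}}{7}$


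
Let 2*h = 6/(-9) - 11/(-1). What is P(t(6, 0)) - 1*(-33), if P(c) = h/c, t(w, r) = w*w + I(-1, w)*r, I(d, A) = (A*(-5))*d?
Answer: 7159/216 ≈ 33.143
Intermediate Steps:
I(d, A) = -5*A*d (I(d, A) = (-5*A)*d = -5*A*d)
h = 31/6 (h = (6/(-9) - 11/(-1))/2 = (6*(-1/9) - 11*(-1))/2 = (-2/3 + 11)/2 = (1/2)*(31/3) = 31/6 ≈ 5.1667)
t(w, r) = w**2 + 5*r*w (t(w, r) = w*w + (-5*w*(-1))*r = w**2 + (5*w)*r = w**2 + 5*r*w)
P(c) = 31/(6*c)
P(t(6, 0)) - 1*(-33) = 31/(6*((6*(6 + 5*0)))) - 1*(-33) = 31/(6*((6*(6 + 0)))) + 33 = 31/(6*((6*6))) + 33 = (31/6)/36 + 33 = (31/6)*(1/36) + 33 = 31/216 + 33 = 7159/216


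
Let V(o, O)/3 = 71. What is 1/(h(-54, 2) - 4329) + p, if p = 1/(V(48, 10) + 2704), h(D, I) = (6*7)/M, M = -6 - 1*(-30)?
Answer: 5641/50490353 ≈ 0.00011172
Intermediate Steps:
M = 24 (M = -6 + 30 = 24)
V(o, O) = 213 (V(o, O) = 3*71 = 213)
h(D, I) = 7/4 (h(D, I) = (6*7)/24 = 42*(1/24) = 7/4)
p = 1/2917 (p = 1/(213 + 2704) = 1/2917 ≈ 0.00034282)
1/(h(-54, 2) - 4329) + p = 1/(7/4 - 4329) + 1/2917 = 1/(-17309/4) + 1/2917 = -4/17309 + 1/2917 = 5641/50490353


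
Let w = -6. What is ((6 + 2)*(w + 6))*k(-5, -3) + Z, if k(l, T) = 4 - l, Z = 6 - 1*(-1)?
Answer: 7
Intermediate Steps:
Z = 7 (Z = 6 + 1 = 7)
((6 + 2)*(w + 6))*k(-5, -3) + Z = ((6 + 2)*(-6 + 6))*(4 - 1*(-5)) + 7 = (8*0)*(4 + 5) + 7 = 0*9 + 7 = 0 + 7 = 7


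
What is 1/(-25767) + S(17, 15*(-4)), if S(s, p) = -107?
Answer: -2757070/25767 ≈ -107.00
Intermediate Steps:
1/(-25767) + S(17, 15*(-4)) = 1/(-25767) - 107 = -1/25767 - 107 = -2757070/25767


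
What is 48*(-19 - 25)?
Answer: -2112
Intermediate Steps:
48*(-19 - 25) = 48*(-44) = -2112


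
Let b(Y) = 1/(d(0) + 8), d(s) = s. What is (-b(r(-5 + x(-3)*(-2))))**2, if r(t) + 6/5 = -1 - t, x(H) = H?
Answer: 1/64 ≈ 0.015625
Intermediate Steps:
r(t) = -11/5 - t (r(t) = -6/5 + (-1 - t) = -11/5 - t)
b(Y) = 1/8 (b(Y) = 1/(0 + 8) = 1/8)
(-b(r(-5 + x(-3)*(-2))))**2 = (-1*1/8)**2 = (-1/8)**2 = 1/64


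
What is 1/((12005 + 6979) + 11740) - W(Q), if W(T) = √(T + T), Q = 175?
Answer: 1/30724 - 5*√14 ≈ -18.708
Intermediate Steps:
W(T) = √2*√T (W(T) = √(2*T) = √2*√T)
1/((12005 + 6979) + 11740) - W(Q) = 1/((12005 + 6979) + 11740) - √2*√175 = 1/(18984 + 11740) - √2*5*√7 = 1/30724 - 5*√14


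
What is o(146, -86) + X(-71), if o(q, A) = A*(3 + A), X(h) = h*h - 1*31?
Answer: 12148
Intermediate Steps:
X(h) = -31 + h**2 (X(h) = h**2 - 31 = -31 + h**2)
o(146, -86) + X(-71) = -86*(3 - 86) + (-31 + (-71)**2) = -86*(-83) + (-31 + 5041) = 7138 + 5010 = 12148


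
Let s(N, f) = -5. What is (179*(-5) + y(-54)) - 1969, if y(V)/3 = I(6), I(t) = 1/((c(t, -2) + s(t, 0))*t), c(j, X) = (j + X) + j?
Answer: -28639/10 ≈ -2863.9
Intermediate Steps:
c(j, X) = X + 2*j (c(j, X) = (X + j) + j = X + 2*j)
I(t) = 1/(t*(-7 + 2*t)) (I(t) = 1/(((-2 + 2*t) - 5)*t) = 1/((-7 + 2*t)*t) = 1/(t*(-7 + 2*t)))
y(V) = 1/10 (y(V) = 3*(1/(6*(-7 + 2*6))) = 3*(1/(6*(-7 + 12))) = 3*((1/6)/5) = 3*((1/6)*(1/5)) = 3*(1/30) = 1/10)
(179*(-5) + y(-54)) - 1969 = (179*(-5) + 1/10) - 1969 = (-895 + 1/10) - 1969 = -8949/10 - 1969 = -28639/10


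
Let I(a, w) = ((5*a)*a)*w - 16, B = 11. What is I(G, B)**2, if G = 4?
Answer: 746496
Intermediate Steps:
I(a, w) = -16 + 5*w*a**2 (I(a, w) = (5*a**2)*w - 16 = 5*w*a**2 - 16 = -16 + 5*w*a**2)
I(G, B)**2 = (-16 + 5*11*4**2)**2 = (-16 + 5*11*16)**2 = (-16 + 880)**2 = 864**2 = 746496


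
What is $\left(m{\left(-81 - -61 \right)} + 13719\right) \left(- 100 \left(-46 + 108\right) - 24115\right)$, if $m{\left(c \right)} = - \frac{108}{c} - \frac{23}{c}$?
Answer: $- \frac{1664360193}{4} \approx -4.1609 \cdot 10^{8}$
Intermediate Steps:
$m{\left(c \right)} = - \frac{131}{c}$
$\left(m{\left(-81 - -61 \right)} + 13719\right) \left(- 100 \left(-46 + 108\right) - 24115\right) = \left(- \frac{131}{-81 - -61} + 13719\right) \left(- 100 \left(-46 + 108\right) - 24115\right) = \left(- \frac{131}{-81 + 61} + 13719\right) \left(\left(-100\right) 62 - 24115\right) = \left(- \frac{131}{-20} + 13719\right) \left(-6200 - 24115\right) = \left(\left(-131\right) \left(- \frac{1}{20}\right) + 13719\right) \left(-30315\right) = \left(\frac{131}{20} + 13719\right) \left(-30315\right) = \frac{274511}{20} \left(-30315\right) = - \frac{1664360193}{4}$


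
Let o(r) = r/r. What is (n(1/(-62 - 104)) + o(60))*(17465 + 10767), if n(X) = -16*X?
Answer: 2569112/83 ≈ 30953.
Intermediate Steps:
o(r) = 1
(n(1/(-62 - 104)) + o(60))*(17465 + 10767) = (-16/(-62 - 104) + 1)*(17465 + 10767) = (-16/(-166) + 1)*28232 = (-16*(-1/166) + 1)*28232 = (8/83 + 1)*28232 = (91/83)*28232 = 2569112/83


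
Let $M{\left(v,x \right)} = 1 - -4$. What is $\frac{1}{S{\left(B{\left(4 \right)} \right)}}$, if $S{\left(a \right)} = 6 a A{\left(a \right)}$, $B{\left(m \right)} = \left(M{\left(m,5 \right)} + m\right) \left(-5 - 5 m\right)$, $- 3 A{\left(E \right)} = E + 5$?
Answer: $- \frac{1}{99000} \approx -1.0101 \cdot 10^{-5}$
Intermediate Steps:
$A{\left(E \right)} = - \frac{5}{3} - \frac{E}{3}$ ($A{\left(E \right)} = - \frac{E + 5}{3} = - \frac{5 + E}{3} = - \frac{5}{3} - \frac{E}{3}$)
$M{\left(v,x \right)} = 5$ ($M{\left(v,x \right)} = 1 + 4 = 5$)
$B{\left(m \right)} = \left(-5 - 5 m\right) \left(5 + m\right)$ ($B{\left(m \right)} = \left(5 + m\right) \left(-5 - 5 m\right) = \left(-5 - 5 m\right) \left(5 + m\right)$)
$S{\left(a \right)} = 6 a \left(- \frac{5}{3} - \frac{a}{3}\right)$
$\frac{1}{S{\left(B{\left(4 \right)} \right)}} = \frac{1}{\left(-2\right) \left(-25 - 120 - 5 \cdot 4^{2}\right) \left(5 - \left(145 + 80\right)\right)} = \frac{1}{\left(-2\right) \left(-25 - 120 - 80\right) \left(5 - 225\right)} = \frac{1}{\left(-2\right) \left(-225\right) \left(5 - 225\right)} = \frac{1}{\left(-2\right) \left(-225\right) \left(-220\right)} = \frac{1}{-99000} = - \frac{1}{99000}$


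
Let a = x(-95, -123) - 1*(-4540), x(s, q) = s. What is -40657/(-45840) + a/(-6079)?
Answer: 43395103/278661360 ≈ 0.15573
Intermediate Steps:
a = 4445 (a = -95 - 1*(-4540) = -95 + 4540 = 4445)
-40657/(-45840) + a/(-6079) = -40657/(-45840) + 4445/(-6079) = -40657*(-1/45840) + 4445*(-1/6079) = 40657/45840 - 4445/6079 = 43395103/278661360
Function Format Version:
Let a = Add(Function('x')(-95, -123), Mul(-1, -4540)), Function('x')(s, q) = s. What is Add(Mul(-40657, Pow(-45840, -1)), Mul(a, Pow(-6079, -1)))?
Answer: Rational(43395103, 278661360) ≈ 0.15573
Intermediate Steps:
a = 4445 (a = Add(-95, Mul(-1, -4540)) = Add(-95, 4540) = 4445)
Add(Mul(-40657, Pow(-45840, -1)), Mul(a, Pow(-6079, -1))) = Add(Mul(-40657, Pow(-45840, -1)), Mul(4445, Pow(-6079, -1))) = Add(Mul(-40657, Rational(-1, 45840)), Mul(4445, Rational(-1, 6079))) = Add(Rational(40657, 45840), Rational(-4445, 6079)) = Rational(43395103, 278661360)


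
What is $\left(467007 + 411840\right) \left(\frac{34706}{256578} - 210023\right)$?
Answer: $- \frac{1127586785764858}{6109} \approx -1.8458 \cdot 10^{11}$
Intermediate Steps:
$\left(467007 + 411840\right) \left(\frac{34706}{256578} - 210023\right) = 878847 \left(34706 \cdot \frac{1}{256578} - 210023\right) = 878847 \left(\frac{2479}{18327} - 210023\right) = 878847 \left(- \frac{3849089042}{18327}\right) = - \frac{1127586785764858}{6109}$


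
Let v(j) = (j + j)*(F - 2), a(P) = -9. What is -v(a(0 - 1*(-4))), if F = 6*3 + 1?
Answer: 306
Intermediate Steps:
F = 19 (F = 18 + 1 = 19)
v(j) = 34*j (v(j) = (j + j)*(19 - 2) = (2*j)*17 = 34*j)
-v(a(0 - 1*(-4))) = -34*(-9) = -1*(-306) = 306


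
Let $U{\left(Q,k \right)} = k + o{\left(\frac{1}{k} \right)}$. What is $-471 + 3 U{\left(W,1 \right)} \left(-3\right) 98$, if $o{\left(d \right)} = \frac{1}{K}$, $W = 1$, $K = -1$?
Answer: $-471$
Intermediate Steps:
$o{\left(d \right)} = -1$ ($o{\left(d \right)} = \frac{1}{-1} = -1$)
$U{\left(Q,k \right)} = -1 + k$ ($U{\left(Q,k \right)} = k - 1 = -1 + k$)
$-471 + 3 U{\left(W,1 \right)} \left(-3\right) 98 = -471 + 3 \left(-1 + 1\right) \left(-3\right) 98 = -471 + 3 \cdot 0 \left(-3\right) 98 = -471 + 0 \left(-3\right) 98 = -471 + 0 \cdot 98 = -471 + 0 = -471$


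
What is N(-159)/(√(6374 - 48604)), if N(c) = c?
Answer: 159*I*√42230/42230 ≈ 0.77372*I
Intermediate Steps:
N(-159)/(√(6374 - 48604)) = -159/√(6374 - 48604) = -159*(-I*√42230/42230) = -(-159)*I*√42230/42230 = 159*I*√42230/42230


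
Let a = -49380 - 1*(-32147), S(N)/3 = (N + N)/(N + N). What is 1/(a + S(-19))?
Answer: -1/17230 ≈ -5.8038e-5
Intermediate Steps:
S(N) = 3 (S(N) = 3*((N + N)/(N + N)) = 3*((2*N)/((2*N))) = 3*((2*N)*(1/(2*N))) = 3*1 = 3)
a = -17233 (a = -49380 + 32147 = -17233)
1/(a + S(-19)) = 1/(-17233 + 3) = 1/(-17230) = -1/17230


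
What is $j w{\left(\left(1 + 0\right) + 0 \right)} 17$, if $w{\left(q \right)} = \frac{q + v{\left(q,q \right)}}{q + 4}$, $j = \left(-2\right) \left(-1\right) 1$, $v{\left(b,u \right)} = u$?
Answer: $\frac{68}{5} \approx 13.6$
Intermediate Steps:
$j = 2$ ($j = 2 \cdot 1 = 2$)
$w{\left(q \right)} = \frac{2 q}{4 + q}$ ($w{\left(q \right)} = \frac{q + q}{q + 4} = \frac{2 q}{4 + q}$)
$j w{\left(\left(1 + 0\right) + 0 \right)} 17 = 2 \frac{2 \left(\left(1 + 0\right) + 0\right)}{4 + \left(\left(1 + 0\right) + 0\right)} 17 = 2 \frac{2 \left(1 + 0\right)}{4 + \left(1 + 0\right)} 17 = 2 \cdot 2 \cdot 1 \frac{1}{4 + 1} \cdot 17 = 2 \cdot 2 \cdot 1 \cdot \frac{1}{5} \cdot 17 = 2 \cdot \frac{2}{5} \cdot 17 = \frac{4}{5} \cdot 17 = \frac{68}{5}$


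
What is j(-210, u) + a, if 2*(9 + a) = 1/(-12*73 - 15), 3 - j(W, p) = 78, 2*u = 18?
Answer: -149689/1782 ≈ -84.001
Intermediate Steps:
u = 9 (u = (1/2)*18 = 9)
j(W, p) = -75 (j(W, p) = 3 - 1*78 = 3 - 78 = -75)
a = -16039/1782 (a = -9 + 1/(2*(-12*73 - 15)) = -9 + 1/(2*(-876 - 15)) = -9 + (1/2)/(-891) = -9 + (1/2)*(-1/891) = -9 - 1/1782 = -16039/1782 ≈ -9.0006)
j(-210, u) + a = -75 - 16039/1782 = -149689/1782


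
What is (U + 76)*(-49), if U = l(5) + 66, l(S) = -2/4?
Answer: -13867/2 ≈ -6933.5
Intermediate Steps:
l(S) = -½ (l(S) = -2*¼ = -½)
U = 131/2 (U = -½ + 66 = 131/2 ≈ 65.500)
(U + 76)*(-49) = (131/2 + 76)*(-49) = (283/2)*(-49) = -13867/2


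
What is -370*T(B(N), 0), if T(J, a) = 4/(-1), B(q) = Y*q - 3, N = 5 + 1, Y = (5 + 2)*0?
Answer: 1480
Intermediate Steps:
Y = 0 (Y = 7*0 = 0)
N = 6
B(q) = -3 (B(q) = 0*q - 3 = 0 - 3 = -3)
T(J, a) = -4 (T(J, a) = 4*(-1) = -4)
-370*T(B(N), 0) = -370*(-4) = 1480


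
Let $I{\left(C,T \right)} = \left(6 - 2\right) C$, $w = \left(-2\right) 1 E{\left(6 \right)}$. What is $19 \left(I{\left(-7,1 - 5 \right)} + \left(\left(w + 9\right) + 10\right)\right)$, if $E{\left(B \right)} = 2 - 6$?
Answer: $-19$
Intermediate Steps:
$E{\left(B \right)} = -4$ ($E{\left(B \right)} = 2 - 6 = -4$)
$w = 8$ ($w = \left(-2\right) 1 \left(-4\right) = \left(-2\right) \left(-4\right) = 8$)
$I{\left(C,T \right)} = 4 C$
$19 \left(I{\left(-7,1 - 5 \right)} + \left(\left(w + 9\right) + 10\right)\right) = 19 \left(4 \left(-7\right) + \left(\left(8 + 9\right) + 10\right)\right) = 19 \left(-28 + \left(17 + 10\right)\right) = 19 \left(-28 + 27\right) = 19 \left(-1\right) = -19$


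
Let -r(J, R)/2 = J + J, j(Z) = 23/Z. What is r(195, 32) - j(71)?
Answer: -55403/71 ≈ -780.32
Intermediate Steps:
r(J, R) = -4*J (r(J, R) = -2*(J + J) = -4*J)
r(195, 32) - j(71) = -4*195 - 23/71 = -780 - 23/71 = -55403/71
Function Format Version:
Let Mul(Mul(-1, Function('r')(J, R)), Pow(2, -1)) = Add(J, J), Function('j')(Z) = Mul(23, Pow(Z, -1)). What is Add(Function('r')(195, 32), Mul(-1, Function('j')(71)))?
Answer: Rational(-55403, 71) ≈ -780.32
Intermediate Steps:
Function('r')(J, R) = Mul(-4, J) (Function('r')(J, R) = Mul(-2, Add(J, J)) = Mul(-2, Mul(2, J)) = Mul(-4, J))
Add(Function('r')(195, 32), Mul(-1, Function('j')(71))) = Add(Mul(-4, 195), Mul(-1, Mul(23, Pow(71, -1)))) = Add(-780, Mul(-1, Mul(23, Rational(1, 71)))) = Add(-780, Mul(-1, Rational(23, 71))) = Add(-780, Rational(-23, 71)) = Rational(-55403, 71)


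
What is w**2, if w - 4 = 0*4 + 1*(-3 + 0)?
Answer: 1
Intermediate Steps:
w = 1 (w = 4 + (0*4 + 1*(-3 + 0)) = 4 + (0 + 1*(-3)) = 4 + (0 - 3) = 4 - 3 = 1)
w**2 = 1**2 = 1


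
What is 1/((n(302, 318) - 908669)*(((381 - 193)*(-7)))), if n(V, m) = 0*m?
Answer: 1/1195808404 ≈ 8.3625e-10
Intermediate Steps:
n(V, m) = 0
1/((n(302, 318) - 908669)*(((381 - 193)*(-7)))) = 1/((0 - 908669)*(((381 - 193)*(-7)))) = 1/((-908669)*((188*(-7)))) = -1/908669/(-1316) = -1/908669*(-1/1316) = 1/1195808404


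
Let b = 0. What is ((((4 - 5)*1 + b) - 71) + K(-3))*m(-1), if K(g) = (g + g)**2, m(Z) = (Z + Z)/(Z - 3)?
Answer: -18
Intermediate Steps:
m(Z) = 2*Z/(-3 + Z) (m(Z) = (2*Z)/(-3 + Z) = 2*Z/(-3 + Z))
K(g) = 4*g**2 (K(g) = (2*g)**2 = 4*g**2)
((((4 - 5)*1 + b) - 71) + K(-3))*m(-1) = ((((4 - 5)*1 + 0) - 71) + 4*(-3)**2)*(2*(-1)/(-3 - 1)) = (((-1*1 + 0) - 71) + 4*9)*(2*(-1)/(-4)) = (((-1 + 0) - 71) + 36)*(2*(-1)*(-1/4)) = ((-1 - 71) + 36)*(1/2) = (-72 + 36)*(1/2) = -36*1/2 = -18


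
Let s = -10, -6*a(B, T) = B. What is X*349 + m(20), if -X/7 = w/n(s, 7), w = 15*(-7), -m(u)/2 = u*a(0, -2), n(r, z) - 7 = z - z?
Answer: 36645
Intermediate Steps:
a(B, T) = -B/6
n(r, z) = 7 (n(r, z) = 7 + (z - z) = 7 + 0 = 7)
m(u) = 0 (m(u) = -2*u*(-1/6*0) = -2*u*0 = -2*0 = 0)
w = -105
X = 105 (X = -(-735)/7 = -7*(-15) = 105)
X*349 + m(20) = 105*349 + 0 = 36645 + 0 = 36645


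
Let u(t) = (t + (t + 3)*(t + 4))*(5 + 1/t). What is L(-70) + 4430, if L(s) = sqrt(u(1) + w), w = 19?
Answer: 4430 + sqrt(145) ≈ 4442.0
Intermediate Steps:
u(t) = (5 + 1/t)*(t + (3 + t)*(4 + t)) (u(t) = (t + (3 + t)*(4 + t))*(5 + 1/t) = (5 + 1/t)*(t + (3 + t)*(4 + t)))
L(s) = sqrt(145) (L(s) = sqrt((68 + 5*1**2 + 12/1 + 41*1) + 19) = sqrt((68 + 5*1 + 12*1 + 41) + 19) = sqrt((68 + 5 + 12 + 41) + 19) = sqrt(126 + 19) = sqrt(145))
L(-70) + 4430 = sqrt(145) + 4430 = 4430 + sqrt(145)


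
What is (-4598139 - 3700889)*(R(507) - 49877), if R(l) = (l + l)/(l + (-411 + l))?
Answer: 83197249459292/201 ≈ 4.1392e+11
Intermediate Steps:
R(l) = 2*l/(-411 + 2*l) (R(l) = (2*l)/(-411 + 2*l) = 2*l/(-411 + 2*l))
(-4598139 - 3700889)*(R(507) - 49877) = (-4598139 - 3700889)*(2*507/(-411 + 2*507) - 49877) = -8299028*(2*507/(-411 + 1014) - 49877) = -8299028*(2*507/603 - 49877) = -8299028*(2*507*(1/603) - 49877) = -8299028*(338/201 - 49877) = -8299028*(-10024939/201) = 83197249459292/201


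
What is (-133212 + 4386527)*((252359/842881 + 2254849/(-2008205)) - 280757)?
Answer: -404262743034706986062017/338535567721 ≈ -1.1942e+12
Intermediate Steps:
(-133212 + 4386527)*((252359/842881 + 2254849/(-2008205)) - 280757) = 4253315*((252359*(1/842881) + 2254849*(-1/2008205)) - 280757) = 4253315*((252359/842881 - 2254849/2008205) - 280757) = 4253315*(-1393780774374/1692677838605 - 280757) = 4253315*(-475232545713998359/1692677838605) = -404262743034706986062017/338535567721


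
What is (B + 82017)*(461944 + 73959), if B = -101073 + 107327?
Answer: 47304693713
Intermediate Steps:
B = 6254
(B + 82017)*(461944 + 73959) = (6254 + 82017)*(461944 + 73959) = 88271*535903 = 47304693713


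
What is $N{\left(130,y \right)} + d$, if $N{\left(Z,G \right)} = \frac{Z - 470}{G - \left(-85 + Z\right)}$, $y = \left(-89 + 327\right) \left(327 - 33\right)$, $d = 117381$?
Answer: $\frac{8208100847}{69927} \approx 1.1738 \cdot 10^{5}$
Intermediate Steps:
$y = 69972$ ($y = 238 \cdot 294 = 69972$)
$N{\left(Z,G \right)} = \frac{-470 + Z}{85 + G - Z}$
$N{\left(130,y \right)} + d = \frac{-470 + 130}{85 + 69972 - 130} + 117381 = \frac{1}{85 + 69972 - 130} \left(-340\right) + 117381 = \frac{1}{69927} \left(-340\right) + 117381 = - \frac{340}{69927} + 117381 = \frac{8208100847}{69927}$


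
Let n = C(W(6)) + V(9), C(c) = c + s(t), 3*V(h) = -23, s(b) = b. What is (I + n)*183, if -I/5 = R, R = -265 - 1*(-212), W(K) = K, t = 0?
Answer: 48190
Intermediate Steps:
V(h) = -23/3 (V(h) = (⅓)*(-23) = -23/3)
R = -53 (R = -265 + 212 = -53)
I = 265 (I = -5*(-53) = 265)
C(c) = c (C(c) = c + 0 = c)
n = -5/3 (n = 6 - 23/3 = -5/3 ≈ -1.6667)
(I + n)*183 = (265 - 5/3)*183 = (790/3)*183 = 48190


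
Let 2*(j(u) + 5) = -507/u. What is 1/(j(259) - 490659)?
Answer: -518/254164459 ≈ -2.0381e-6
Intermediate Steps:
j(u) = -5 - 507/(2*u) (j(u) = -5 + (-507/u)/2 = -5 - 507/(2*u))
1/(j(259) - 490659) = 1/((-5 - 507/2/259) - 490659) = 1/((-5 - 507/2*1/259) - 490659) = 1/((-5 - 507/518) - 490659) = 1/(-3097/518 - 490659) = 1/(-254164459/518) = -518/254164459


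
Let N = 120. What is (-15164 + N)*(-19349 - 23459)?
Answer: 644003552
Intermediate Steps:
(-15164 + N)*(-19349 - 23459) = (-15164 + 120)*(-19349 - 23459) = -15044*(-42808) = 644003552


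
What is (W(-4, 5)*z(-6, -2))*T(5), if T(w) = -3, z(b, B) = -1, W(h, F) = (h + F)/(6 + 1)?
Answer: 3/7 ≈ 0.42857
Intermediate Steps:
W(h, F) = F/7 + h/7 (W(h, F) = (F + h)/7 = (F + h)*(1/7) = F/7 + h/7)
(W(-4, 5)*z(-6, -2))*T(5) = (((1/7)*5 + (1/7)*(-4))*(-1))*(-3) = ((5/7 - 4/7)*(-1))*(-3) = ((1/7)*(-1))*(-3) = -1/7*(-3) = 3/7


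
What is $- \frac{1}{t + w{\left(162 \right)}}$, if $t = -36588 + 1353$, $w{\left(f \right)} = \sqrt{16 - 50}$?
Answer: $\frac{35235}{1241505259} + \frac{i \sqrt{34}}{1241505259} \approx 2.8381 \cdot 10^{-5} + 4.6967 \cdot 10^{-9} i$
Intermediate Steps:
$w{\left(f \right)} = i \sqrt{34}$ ($w{\left(f \right)} = \sqrt{-34} = i \sqrt{34}$)
$t = -35235$
$- \frac{1}{t + w{\left(162 \right)}} = - \frac{1}{-35235 + i \sqrt{34}}$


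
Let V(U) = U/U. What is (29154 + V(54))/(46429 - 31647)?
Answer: 29155/14782 ≈ 1.9723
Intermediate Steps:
V(U) = 1
(29154 + V(54))/(46429 - 31647) = (29154 + 1)/(46429 - 31647) = 29155/14782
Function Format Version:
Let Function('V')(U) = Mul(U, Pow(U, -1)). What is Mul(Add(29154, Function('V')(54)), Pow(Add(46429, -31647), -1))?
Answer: Rational(29155, 14782) ≈ 1.9723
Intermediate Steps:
Function('V')(U) = 1
Mul(Add(29154, Function('V')(54)), Pow(Add(46429, -31647), -1)) = Mul(Add(29154, 1), Pow(Add(46429, -31647), -1)) = Mul(29155, Pow(14782, -1)) = Mul(29155, Rational(1, 14782)) = Rational(29155, 14782)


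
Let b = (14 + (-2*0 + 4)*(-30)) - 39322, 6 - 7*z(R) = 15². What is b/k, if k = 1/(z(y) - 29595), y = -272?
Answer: 8176736352/7 ≈ 1.1681e+9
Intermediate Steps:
z(R) = -219/7 (z(R) = 6/7 - ⅐*15² = 6/7 - ⅐*225 = 6/7 - 225/7 = -219/7)
b = -39428 (b = (14 + (0 + 4)*(-30)) - 39322 = (14 + 4*(-30)) - 39322 = (14 - 120) - 39322 = -106 - 39322 = -39428)
k = -7/207384 (k = 1/(-219/7 - 29595) = 1/(-207384/7) = -7/207384 ≈ -3.3754e-5)
b/k = -39428/(-7/207384) = -39428*(-207384/7) = 8176736352/7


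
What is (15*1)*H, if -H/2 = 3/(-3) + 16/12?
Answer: -10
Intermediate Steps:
H = -2/3 (H = -2*(3/(-3) + 16/12) = -2*(3*(-1/3) + 16*(1/12)) = -2*(-1 + 4/3) = -2*1/3 = -2/3 ≈ -0.66667)
(15*1)*H = (15*1)*(-2/3) = 15*(-2/3) = -10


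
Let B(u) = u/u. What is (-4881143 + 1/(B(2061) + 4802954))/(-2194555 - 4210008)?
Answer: 23443910177564/30760827883665 ≈ 0.76214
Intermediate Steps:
B(u) = 1
(-4881143 + 1/(B(2061) + 4802954))/(-2194555 - 4210008) = (-4881143 + 1/(1 + 4802954))/(-2194555 - 4210008) = (-4881143 + 1/4802955)/(-6404563) = (-4881143 + 1/4802955)*(-1/6404563) = -23443910177564/4802955*(-1/6404563) = 23443910177564/30760827883665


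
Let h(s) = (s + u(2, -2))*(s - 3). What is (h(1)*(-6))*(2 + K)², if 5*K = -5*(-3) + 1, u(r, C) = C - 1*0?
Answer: -8112/25 ≈ -324.48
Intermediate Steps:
u(r, C) = C (u(r, C) = C + 0 = C)
h(s) = (-3 + s)*(-2 + s) (h(s) = (s - 2)*(s - 3) = (-2 + s)*(-3 + s) = (-3 + s)*(-2 + s))
K = 16/5 (K = (-5*(-3) + 1)/5 = (15 + 1)/5 = (⅕)*16 = 16/5 ≈ 3.2000)
(h(1)*(-6))*(2 + K)² = ((6 + 1² - 5*1)*(-6))*(2 + 16/5)² = ((6 + 1 - 5)*(-6))*(26/5)² = (2*(-6))*(676/25) = -12*676/25 = -8112/25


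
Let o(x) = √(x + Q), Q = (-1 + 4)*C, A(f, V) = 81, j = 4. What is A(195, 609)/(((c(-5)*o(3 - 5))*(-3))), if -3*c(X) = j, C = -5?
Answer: -81*I*√17/68 ≈ -4.9113*I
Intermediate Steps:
c(X) = -4/3 (c(X) = -⅓*4 = -4/3)
Q = -15 (Q = (-1 + 4)*(-5) = 3*(-5) = -15)
o(x) = √(-15 + x) (o(x) = √(x - 15) = √(-15 + x))
A(195, 609)/(((c(-5)*o(3 - 5))*(-3))) = 81/((-4*√(-15 + (3 - 5))/3*(-3))) = 81/((-4*√(-15 - 2)/3*(-3))) = 81/((-4*I*√17/3*(-3))) = 81/((4*I*√17)) = 81*(-I*√17/68) = -81*I*√17/68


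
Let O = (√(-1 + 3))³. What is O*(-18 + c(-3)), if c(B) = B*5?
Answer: -66*√2 ≈ -93.338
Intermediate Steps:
c(B) = 5*B
O = 2*√2 (O = (√2)³ = 2*√2 ≈ 2.8284)
O*(-18 + c(-3)) = (2*√2)*(-18 + 5*(-3)) = (2*√2)*(-18 - 15) = (2*√2)*(-33) = -66*√2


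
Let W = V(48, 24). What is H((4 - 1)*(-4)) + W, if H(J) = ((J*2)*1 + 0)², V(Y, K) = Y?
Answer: 624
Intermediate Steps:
W = 48
H(J) = 4*J² (H(J) = ((2*J)*1 + 0)² = (2*J + 0)² = (2*J)² = 4*J²)
H((4 - 1)*(-4)) + W = 4*((4 - 1)*(-4))² + 48 = 4*(3*(-4))² + 48 = 4*(-12)² + 48 = 4*144 + 48 = 576 + 48 = 624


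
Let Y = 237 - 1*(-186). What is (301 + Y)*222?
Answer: 160728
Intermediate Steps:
Y = 423 (Y = 237 + 186 = 423)
(301 + Y)*222 = (301 + 423)*222 = 724*222 = 160728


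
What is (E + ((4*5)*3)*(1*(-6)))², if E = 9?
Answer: 123201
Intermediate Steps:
(E + ((4*5)*3)*(1*(-6)))² = (9 + ((4*5)*3)*(1*(-6)))² = (9 + (20*3)*(-6))² = (9 + 60*(-6))² = (9 - 360)² = (-351)² = 123201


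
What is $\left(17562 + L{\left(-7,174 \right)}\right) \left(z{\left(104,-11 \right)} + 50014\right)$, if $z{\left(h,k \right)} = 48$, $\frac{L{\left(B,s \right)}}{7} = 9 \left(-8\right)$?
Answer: $853957596$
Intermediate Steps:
$L{\left(B,s \right)} = -504$ ($L{\left(B,s \right)} = 7 \cdot 9 \left(-8\right) = 7 \left(-72\right) = -504$)
$\left(17562 + L{\left(-7,174 \right)}\right) \left(z{\left(104,-11 \right)} + 50014\right) = \left(17562 - 504\right) \left(48 + 50014\right) = 17058 \cdot 50062 = 853957596$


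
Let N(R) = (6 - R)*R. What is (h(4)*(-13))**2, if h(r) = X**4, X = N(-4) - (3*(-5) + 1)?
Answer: 35291773913344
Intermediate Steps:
N(R) = R*(6 - R)
X = -26 (X = -4*(6 - 1*(-4)) - (3*(-5) + 1) = -4*(6 + 4) - (-15 + 1) = -4*10 - 1*(-14) = -40 + 14 = -26)
h(r) = 456976 (h(r) = (-26)**4 = 456976)
(h(4)*(-13))**2 = (456976*(-13))**2 = (-5940688)**2 = 35291773913344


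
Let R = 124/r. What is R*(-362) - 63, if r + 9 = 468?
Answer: -73805/459 ≈ -160.80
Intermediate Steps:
r = 459 (r = -9 + 468 = 459)
R = 124/459 ≈ 0.27015
R*(-362) - 63 = (124/459)*(-362) - 63 = -44888/459 - 63 = -73805/459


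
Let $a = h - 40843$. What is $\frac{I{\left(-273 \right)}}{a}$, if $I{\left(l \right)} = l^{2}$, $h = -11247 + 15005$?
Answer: $- \frac{74529}{37085} \approx -2.0097$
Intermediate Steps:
$h = 3758$
$a = -37085$ ($a = 3758 - 40843 = -37085$)
$\frac{I{\left(-273 \right)}}{a} = \frac{\left(-273\right)^{2}}{-37085} = 74529 \left(- \frac{1}{37085}\right) = - \frac{74529}{37085}$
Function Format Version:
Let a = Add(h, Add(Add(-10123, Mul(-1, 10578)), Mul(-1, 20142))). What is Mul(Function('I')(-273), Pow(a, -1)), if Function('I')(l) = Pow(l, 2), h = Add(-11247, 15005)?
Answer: Rational(-74529, 37085) ≈ -2.0097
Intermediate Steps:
h = 3758
a = -37085 (a = Add(3758, Add(Add(-10123, Mul(-1, 10578)), Mul(-1, 20142))) = Add(3758, Add(Add(-10123, -10578), -20142)) = Add(3758, Add(-20701, -20142)) = Add(3758, -40843) = -37085)
Mul(Function('I')(-273), Pow(a, -1)) = Mul(Pow(-273, 2), Pow(-37085, -1)) = Mul(74529, Rational(-1, 37085)) = Rational(-74529, 37085)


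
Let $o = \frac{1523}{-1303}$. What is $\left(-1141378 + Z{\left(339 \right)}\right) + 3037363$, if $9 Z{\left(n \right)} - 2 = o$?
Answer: $\frac{7411405726}{3909} \approx 1.896 \cdot 10^{6}$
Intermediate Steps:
$o = - \frac{1523}{1303}$ ($o = 1523 \left(- \frac{1}{1303}\right) = - \frac{1523}{1303} \approx -1.1688$)
$Z{\left(n \right)} = \frac{361}{3909}$ ($Z{\left(n \right)} = \frac{2}{9} + \frac{1}{9} \left(- \frac{1523}{1303}\right) = \frac{2}{9} - \frac{1523}{11727} = \frac{361}{3909}$)
$\left(-1141378 + Z{\left(339 \right)}\right) + 3037363 = \left(-1141378 + \frac{361}{3909}\right) + 3037363 = - \frac{4461646241}{3909} + 3037363 = \frac{7411405726}{3909}$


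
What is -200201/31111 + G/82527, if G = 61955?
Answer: -14594505922/2567497497 ≈ -5.6843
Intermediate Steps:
-200201/31111 + G/82527 = -200201/31111 + 61955/82527 = -14594505922/2567497497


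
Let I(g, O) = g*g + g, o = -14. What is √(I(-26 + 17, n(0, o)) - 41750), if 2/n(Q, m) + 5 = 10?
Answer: I*√41678 ≈ 204.15*I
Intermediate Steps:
n(Q, m) = ⅖ (n(Q, m) = 2/(-5 + 10) = 2/5 = 2*(⅕) = ⅖)
I(g, O) = g + g² (I(g, O) = g² + g = g + g²)
√(I(-26 + 17, n(0, o)) - 41750) = √((-26 + 17)*(1 + (-26 + 17)) - 41750) = √(-9*(1 - 9) - 41750) = √(-9*(-8) - 41750) = √(72 - 41750) = √(-41678) = I*√41678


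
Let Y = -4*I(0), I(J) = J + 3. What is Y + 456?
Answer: 444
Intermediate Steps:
I(J) = 3 + J
Y = -12 (Y = -4*(3 + 0) = -4*3 = -12)
Y + 456 = -12 + 456 = 444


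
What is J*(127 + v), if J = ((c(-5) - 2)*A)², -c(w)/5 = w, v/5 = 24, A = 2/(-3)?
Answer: 522652/9 ≈ 58072.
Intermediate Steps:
A = -⅔ (A = 2*(-⅓) = -⅔ ≈ -0.66667)
v = 120 (v = 5*24 = 120)
c(w) = -5*w
J = 2116/9 (J = ((-5*(-5) - 2)*(-⅔))² = ((25 - 2)*(-⅔))² = (23*(-⅔))² = (-46/3)² = 2116/9 ≈ 235.11)
J*(127 + v) = 2116*(127 + 120)/9 = (2116/9)*247 = 522652/9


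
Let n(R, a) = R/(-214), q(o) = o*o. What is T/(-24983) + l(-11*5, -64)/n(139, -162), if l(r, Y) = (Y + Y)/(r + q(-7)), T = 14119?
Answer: -49722113/1488273 ≈ -33.409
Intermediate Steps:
q(o) = o²
n(R, a) = -R/214 (n(R, a) = R*(-1/214) = -R/214)
l(r, Y) = 2*Y/(49 + r) (l(r, Y) = (Y + Y)/(r + (-7)²) = (2*Y)/(r + 49) = (2*Y)/(49 + r) = 2*Y/(49 + r))
T/(-24983) + l(-11*5, -64)/n(139, -162) = 14119/(-24983) + (2*(-64)/(49 - 11*5))/((-1/214*139)) = 14119*(-1/24983) + (2*(-64)/(49 - 55))/(-139/214) = -2017/3569 + (2*(-64)/(-6))*(-214/139) = -2017/3569 + (2*(-64)*(-⅙))*(-214/139) = -2017/3569 + (64/3)*(-214/139) = -2017/3569 - 13696/417 = -49722113/1488273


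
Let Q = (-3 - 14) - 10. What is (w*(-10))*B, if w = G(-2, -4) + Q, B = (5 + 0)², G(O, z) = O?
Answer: 7250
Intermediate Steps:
B = 25 (B = 5² = 25)
Q = -27 (Q = -17 - 10 = -27)
w = -29 (w = -2 - 27 = -29)
(w*(-10))*B = -29*(-10)*25 = 290*25 = 7250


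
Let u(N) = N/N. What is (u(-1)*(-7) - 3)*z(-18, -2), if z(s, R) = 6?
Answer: -60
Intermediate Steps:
u(N) = 1
(u(-1)*(-7) - 3)*z(-18, -2) = (1*(-7) - 3)*6 = (-7 - 3)*6 = -10*6 = -60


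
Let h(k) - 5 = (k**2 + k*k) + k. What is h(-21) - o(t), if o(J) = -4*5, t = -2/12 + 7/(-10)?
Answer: 886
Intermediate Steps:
h(k) = 5 + k + 2*k**2 (h(k) = 5 + ((k**2 + k*k) + k) = 5 + ((k**2 + k**2) + k) = 5 + (2*k**2 + k) = 5 + (k + 2*k**2) = 5 + k + 2*k**2)
t = -13/15 (t = -2*1/12 + 7*(-1/10) = -1/6 - 7/10 = -13/15 ≈ -0.86667)
o(J) = -20
h(-21) - o(t) = (5 - 21 + 2*(-21)**2) - 1*(-20) = (5 - 21 + 2*441) + 20 = (5 - 21 + 882) + 20 = 866 + 20 = 886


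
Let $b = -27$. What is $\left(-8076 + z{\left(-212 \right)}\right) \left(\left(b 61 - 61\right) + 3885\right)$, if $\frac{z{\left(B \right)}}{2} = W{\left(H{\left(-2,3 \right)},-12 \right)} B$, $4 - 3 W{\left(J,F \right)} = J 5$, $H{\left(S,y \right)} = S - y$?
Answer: $- \frac{79512748}{3} \approx -2.6504 \cdot 10^{7}$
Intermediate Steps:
$W{\left(J,F \right)} = \frac{4}{3} - \frac{5 J}{3}$ ($W{\left(J,F \right)} = \frac{4}{3} - \frac{J 5}{3} = \frac{4}{3} - \frac{5 J}{3}$)
$z{\left(B \right)} = \frac{58 B}{3}$ ($z{\left(B \right)} = 2 \left(\frac{4}{3} - \frac{5 \left(-2 - 3\right)}{3}\right) B = 2 \left(\frac{4}{3} - - \frac{25}{3}\right) B = 2 \left(\frac{4}{3} + \frac{25}{3}\right) B = 2 \frac{29 B}{3} = \frac{58 B}{3}$)
$\left(-8076 + z{\left(-212 \right)}\right) \left(\left(b 61 - 61\right) + 3885\right) = \left(-8076 + \frac{58}{3} \left(-212\right)\right) \left(\left(\left(-27\right) 61 - 61\right) + 3885\right) = \left(-8076 - \frac{12296}{3}\right) \left(\left(-1647 - 61\right) + 3885\right) = - \frac{36524 \left(-1708 + 3885\right)}{3} = \left(- \frac{36524}{3}\right) 2177 = - \frac{79512748}{3}$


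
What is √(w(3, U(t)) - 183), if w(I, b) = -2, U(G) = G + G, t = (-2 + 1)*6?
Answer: I*√185 ≈ 13.601*I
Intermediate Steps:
t = -6 (t = -1*6 = -6)
U(G) = 2*G
√(w(3, U(t)) - 183) = √(-2 - 183) = √(-185) = I*√185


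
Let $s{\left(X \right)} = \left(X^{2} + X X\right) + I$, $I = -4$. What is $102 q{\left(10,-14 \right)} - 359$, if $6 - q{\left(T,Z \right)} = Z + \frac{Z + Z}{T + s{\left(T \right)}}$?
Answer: $\frac{174571}{103} \approx 1694.9$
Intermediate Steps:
$s{\left(X \right)} = -4 + 2 X^{2}$ ($s{\left(X \right)} = \left(X^{2} + X X\right) - 4 = \left(X^{2} + X^{2}\right) - 4 = 2 X^{2} - 4 = -4 + 2 X^{2}$)
$q{\left(T,Z \right)} = 6 - Z - \frac{2 Z}{-4 + T + 2 T^{2}}$ ($q{\left(T,Z \right)} = 6 - \left(Z + \frac{Z + Z}{T + \left(-4 + 2 T^{2}\right)}\right) = 6 - \left(Z + \frac{2 Z}{-4 + T + 2 T^{2}}\right) = 6 - Z - \frac{2 Z}{-4 + T + 2 T^{2}}$)
$102 q{\left(10,-14 \right)} - 359 = 102 \frac{-24 + 2 \left(-14\right) + 6 \cdot 10 + 12 \cdot 10^{2} - 10 \left(-14\right) - - 28 \cdot 10^{2}}{-4 + 10 + 2 \cdot 10^{2}} - 359 = 102 \frac{-24 - 28 + 60 + 12 \cdot 100 + 140 - \left(-28\right) 100}{-4 + 10 + 2 \cdot 100} - 359 = 102 \frac{-24 - 28 + 60 + 1200 + 140 + 2800}{-4 + 10 + 200} - 359 = 102 \cdot \frac{1}{206} \cdot 4148 - 359 = 102 \cdot \frac{2074}{103} - 359 = \frac{211548}{103} - 359 = \frac{174571}{103}$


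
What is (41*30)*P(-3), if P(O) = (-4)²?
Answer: 19680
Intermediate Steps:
P(O) = 16
(41*30)*P(-3) = (41*30)*16 = 1230*16 = 19680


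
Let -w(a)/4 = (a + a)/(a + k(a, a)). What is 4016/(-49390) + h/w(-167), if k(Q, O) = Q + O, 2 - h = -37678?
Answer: -348942358/24695 ≈ -14130.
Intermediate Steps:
h = 37680 (h = 2 - 1*(-37678) = 2 + 37678 = 37680)
k(Q, O) = O + Q
w(a) = -8/3 (w(a) = -4*(a + a)/(a + (a + a)) = -4*2*a/(a + 2*a) = -4*2*a/(3*a) = -4*2*a*1/(3*a) = -4*⅔ = -8/3)
4016/(-49390) + h/w(-167) = 4016/(-49390) + 37680/(-8/3) = 4016*(-1/49390) + 37680*(-3/8) = -2008/24695 - 14130 = -348942358/24695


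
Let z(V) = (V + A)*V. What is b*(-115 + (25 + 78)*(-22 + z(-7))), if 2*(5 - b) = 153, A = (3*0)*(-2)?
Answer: -190619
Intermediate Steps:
A = 0 (A = 0*(-2) = 0)
z(V) = V**2 (z(V) = (V + 0)*V = V*V = V**2)
b = -143/2 (b = 5 - 1/2*153 = 5 - 153/2 = -143/2 ≈ -71.500)
b*(-115 + (25 + 78)*(-22 + z(-7))) = -143*(-115 + (25 + 78)*(-22 + (-7)**2))/2 = -143*(-115 + 103*(-22 + 49))/2 = -143*(-115 + 103*27)/2 = -143*(-115 + 2781)/2 = -143/2*2666 = -190619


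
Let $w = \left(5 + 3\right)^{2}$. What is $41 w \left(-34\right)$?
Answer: $-89216$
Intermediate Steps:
$w = 64$ ($w = 8^{2} = 64$)
$41 w \left(-34\right) = 41 \cdot 64 \left(-34\right) = 2624 \left(-34\right) = -89216$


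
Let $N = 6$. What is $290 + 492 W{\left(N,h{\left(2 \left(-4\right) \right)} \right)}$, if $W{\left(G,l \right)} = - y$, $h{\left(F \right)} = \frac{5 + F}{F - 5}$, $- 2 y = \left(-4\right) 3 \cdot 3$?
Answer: $-8566$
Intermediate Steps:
$y = 18$ ($y = - \frac{\left(-4\right) 3 \cdot 3}{2} = - \frac{\left(-12\right) 3}{2} = \left(- \frac{1}{2}\right) \left(-36\right) = 18$)
$h{\left(F \right)} = \frac{5 + F}{-5 + F}$
$W{\left(G,l \right)} = -18$ ($W{\left(G,l \right)} = \left(-1\right) 18 = -18$)
$290 + 492 W{\left(N,h{\left(2 \left(-4\right) \right)} \right)} = 290 + 492 \left(-18\right) = 290 - 8856 = -8566$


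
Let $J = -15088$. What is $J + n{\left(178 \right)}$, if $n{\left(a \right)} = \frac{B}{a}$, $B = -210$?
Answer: $- \frac{1342937}{89} \approx -15089.0$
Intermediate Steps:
$n{\left(a \right)} = - \frac{210}{a}$
$J + n{\left(178 \right)} = -15088 - \frac{210}{178} = -15088 - \frac{105}{89} = - \frac{1342937}{89}$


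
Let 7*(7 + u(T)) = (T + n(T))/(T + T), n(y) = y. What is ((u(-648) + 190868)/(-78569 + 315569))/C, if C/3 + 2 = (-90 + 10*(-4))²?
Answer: 334007/21025336500 ≈ 1.5886e-5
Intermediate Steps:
u(T) = -48/7 (u(T) = -7 + ((T + T)/(T + T))/7 = -7 + ((2*T)/((2*T)))/7 = -7 + ((2*T)*(1/(2*T)))/7 = -7 + (⅐)*1 = -7 + ⅐ = -48/7)
C = 50694 (C = -6 + 3*(-90 + 10*(-4))² = -6 + 3*(-90 - 40)² = -6 + 3*(-130)² = -6 + 3*16900 = -6 + 50700 = 50694)
((u(-648) + 190868)/(-78569 + 315569))/C = ((-48/7 + 190868)/(-78569 + 315569))/50694 = ((1336028/7)/237000)*(1/50694) = ((1336028/7)*(1/237000))*(1/50694) = (334007/414750)*(1/50694) = 334007/21025336500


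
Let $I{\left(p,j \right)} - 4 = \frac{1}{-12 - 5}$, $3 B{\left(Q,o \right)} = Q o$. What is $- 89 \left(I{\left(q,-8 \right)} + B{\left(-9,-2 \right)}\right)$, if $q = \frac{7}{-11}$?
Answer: $- \frac{15041}{17} \approx -884.76$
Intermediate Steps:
$B{\left(Q,o \right)} = \frac{Q o}{3}$
$q = - \frac{7}{11}$ ($q = 7 \left(- \frac{1}{11}\right) = - \frac{7}{11} \approx -0.63636$)
$I{\left(p,j \right)} = \frac{67}{17}$ ($I{\left(p,j \right)} = 4 + \frac{1}{-12 - 5} = 4 + \frac{1}{-17} = 4 - \frac{1}{17} = \frac{67}{17}$)
$- 89 \left(I{\left(q,-8 \right)} + B{\left(-9,-2 \right)}\right) = - 89 \left(\frac{67}{17} + \frac{1}{3} \left(-9\right) \left(-2\right)\right) = - 89 \left(\frac{67}{17} + 6\right) = \left(-89\right) \frac{169}{17} = - \frac{15041}{17}$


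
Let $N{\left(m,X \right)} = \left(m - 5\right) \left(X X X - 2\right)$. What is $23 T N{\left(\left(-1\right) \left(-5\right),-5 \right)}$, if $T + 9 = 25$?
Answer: $0$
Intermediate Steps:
$T = 16$ ($T = -9 + 25 = 16$)
$N{\left(m,X \right)} = \left(-5 + m\right) \left(-2 + X^{3}\right)$ ($N{\left(m,X \right)} = \left(-5 + m\right) \left(X X^{2} - 2\right) = \left(-5 + m\right) \left(X^{3} - 2\right) = \left(-5 + m\right) \left(-2 + X^{3}\right)$)
$23 T N{\left(\left(-1\right) \left(-5\right),-5 \right)} = 23 \cdot 16 \left(10 - 5 \left(-5\right)^{3} - 2 \left(\left(-1\right) \left(-5\right)\right) + \left(-1\right) \left(-5\right) \left(-5\right)^{3}\right) = 368 \left(10 - -625 - 10 + 5 \left(-125\right)\right) = 368 \left(10 + 625 - 10 - 625\right) = 368 \cdot 0 = 0$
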